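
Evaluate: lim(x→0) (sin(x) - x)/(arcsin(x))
This is a 0/0 indeterminate form.

Apply L'Hôpital's rule: differentiate numerator and denominator separately.
  f(x) = -x + sin(x)   ⇒   f'(x) = cos(x) - 1
  g(x) = asin(x)   ⇒   g'(x) = 1/sqrt(1 - x^2)
  lim(x→0) f'(x)/g'(x) = lim(x→0) (cos(x) - 1)/(1/sqrt(1 - x^2))
  = 0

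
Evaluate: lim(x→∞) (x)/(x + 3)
This is an ∞/∞ indeterminate form.

Apply L'Hôpital's rule: differentiate numerator and denominator separately.
  f(x) = x   ⇒   f'(x) = 1
  g(x) = x + 3   ⇒   g'(x) = 1
  lim(x→∞) f'(x)/g'(x) = lim(x→∞) (1)/(1)
  = 1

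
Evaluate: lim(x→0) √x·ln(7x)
This is a 0·∞ indeterminate form.

Rewrite 0·∞ as a quotient (0/0 or ∞/∞ form), then apply L'Hôpital's rule:
  lim(x→0) √x·ln(7x) = 0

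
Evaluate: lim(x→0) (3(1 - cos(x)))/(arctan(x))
This is a 0/0 indeterminate form.

Apply L'Hôpital's rule: differentiate numerator and denominator separately.
  f(x) = 3 - 3·cos(x)   ⇒   f'(x) = 3·sin(x)
  g(x) = atan(x)   ⇒   g'(x) = 1/(x^2 + 1)
  lim(x→0) f'(x)/g'(x) = lim(x→0) (3·sin(x))/(1/(x^2 + 1))
  = 0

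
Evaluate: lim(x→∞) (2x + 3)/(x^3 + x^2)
This is an ∞/∞ indeterminate form.

Apply L'Hôpital's rule: differentiate numerator and denominator separately.
  f(x) = 2·x + 3   ⇒   f'(x) = 2
  g(x) = x^3 + x^2   ⇒   g'(x) = 3·x^2 + 2·x
  lim(x→∞) f'(x)/g'(x) = lim(x→∞) (2)/(3·x^2 + 2·x)
  = 0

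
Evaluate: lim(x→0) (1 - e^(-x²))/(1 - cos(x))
This is a 0/0 indeterminate form.

Apply L'Hôpital's rule: differentiate numerator and denominator separately.
  f(x) = 1 - e^(-x^2)   ⇒   f'(x) = 2·x·e^(-x^2)
  g(x) = 1 - cos(x)   ⇒   g'(x) = sin(x)
  lim(x→0) f'(x)/g'(x) = lim(x→0) (2·x·e^(-x^2))/(sin(x))
  = 2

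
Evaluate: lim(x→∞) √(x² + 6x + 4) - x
This is an ∞-∞ indeterminate form.

Combine fractions or rationalize to convert ∞-∞ to 0/0 form:
  lim(x→∞) √(x² + 6x + 4) - x = 3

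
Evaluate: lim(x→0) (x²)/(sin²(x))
This is a 0/0 indeterminate form.

Apply L'Hôpital's rule: differentiate numerator and denominator separately.
  f(x) = x^2   ⇒   f'(x) = 2·x
  g(x) = sin(x)^2   ⇒   g'(x) = 2·sin(x)·cos(x)
  lim(x→0) f'(x)/g'(x) = lim(x→0) (2·x)/(2·sin(x)·cos(x))
  = 1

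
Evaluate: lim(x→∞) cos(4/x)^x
This is an exponential indeterminate form.

For exponential indeterminate forms, take the natural log:
  Let L = lim(x→∞) cos(4/x)^x
  Then ln(L) = lim(x→∞) [exponent × ln(base)]
  Evaluate using L'Hôpital or standard limits, then exponentiate.
  L = 1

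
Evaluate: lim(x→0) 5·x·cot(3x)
This is a 0·∞ indeterminate form.

Rewrite 0·∞ as a quotient (0/0 or ∞/∞ form), then apply L'Hôpital's rule:
  lim(x→0) 5·x·cot(3x) = 5/3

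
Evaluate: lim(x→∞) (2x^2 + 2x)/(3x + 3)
This is an ∞/∞ indeterminate form.

Apply L'Hôpital's rule: differentiate numerator and denominator separately.
  f(x) = 2·x^2 + 2·x   ⇒   f'(x) = 4·x + 2
  g(x) = 3·x + 3   ⇒   g'(x) = 3
  lim(x→∞) f'(x)/g'(x) = lim(x→∞) (4·x + 2)/(3)
  = ∞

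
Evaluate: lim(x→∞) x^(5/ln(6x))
This is an exponential indeterminate form.

For exponential indeterminate forms, take the natural log:
  Let L = lim(x→∞) x^(5/ln(6x))
  Then ln(L) = lim(x→∞) [exponent × ln(base)]
  Evaluate using L'Hôpital or standard limits, then exponentiate.
  L = e^(5)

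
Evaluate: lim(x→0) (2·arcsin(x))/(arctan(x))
This is a 0/0 indeterminate form.

Apply L'Hôpital's rule: differentiate numerator and denominator separately.
  f(x) = 2·asin(x)   ⇒   f'(x) = 2/sqrt(1 - x^2)
  g(x) = atan(x)   ⇒   g'(x) = 1/(x^2 + 1)
  lim(x→0) f'(x)/g'(x) = lim(x→0) (2/sqrt(1 - x^2))/(1/(x^2 + 1))
  = 2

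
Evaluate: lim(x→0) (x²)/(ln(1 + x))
This is a 0/0 indeterminate form.

Apply L'Hôpital's rule: differentiate numerator and denominator separately.
  f(x) = x^2   ⇒   f'(x) = 2·x
  g(x) = ln(x + 1)   ⇒   g'(x) = 1/(x + 1)
  lim(x→0) f'(x)/g'(x) = lim(x→0) (2·x)/(1/(x + 1))
  = 0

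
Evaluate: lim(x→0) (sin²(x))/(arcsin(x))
This is a 0/0 indeterminate form.

Apply L'Hôpital's rule: differentiate numerator and denominator separately.
  f(x) = sin(x)^2   ⇒   f'(x) = 2·sin(x)·cos(x)
  g(x) = asin(x)   ⇒   g'(x) = 1/sqrt(1 - x^2)
  lim(x→0) f'(x)/g'(x) = lim(x→0) (2·sin(x)·cos(x))/(1/sqrt(1 - x^2))
  = 0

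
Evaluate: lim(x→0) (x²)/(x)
This is a 0/0 indeterminate form.

Apply L'Hôpital's rule: differentiate numerator and denominator separately.
  f(x) = x^2   ⇒   f'(x) = 2·x
  g(x) = x   ⇒   g'(x) = 1
  lim(x→0) f'(x)/g'(x) = lim(x→0) (2·x)/(1)
  = 0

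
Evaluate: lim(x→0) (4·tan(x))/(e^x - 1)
This is a 0/0 indeterminate form.

Apply L'Hôpital's rule: differentiate numerator and denominator separately.
  f(x) = 4·tan(x)   ⇒   f'(x) = 4·tan(x)^2 + 4
  g(x) = e^(x) - 1   ⇒   g'(x) = e^(x)
  lim(x→0) f'(x)/g'(x) = lim(x→0) (4·tan(x)^2 + 4)/(e^(x))
  = 4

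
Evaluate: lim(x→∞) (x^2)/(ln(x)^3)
This is an ∞/∞ indeterminate form.

Apply L'Hôpital's rule: differentiate numerator and denominator separately.
  f(x) = x^2   ⇒   f'(x) = 2·x
  g(x) = ln(x)^3   ⇒   g'(x) = 3·ln(x)^2/x
  lim(x→∞) f'(x)/g'(x) = lim(x→∞) (2·x)/(3·ln(x)^2/x)
  = ∞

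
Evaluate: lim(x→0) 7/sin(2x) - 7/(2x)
This is an ∞-∞ indeterminate form.

Combine fractions or rationalize to convert ∞-∞ to 0/0 form:
  lim(x→0) 7/sin(2x) - 7/(2x) = 0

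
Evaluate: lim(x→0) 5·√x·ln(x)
This is a 0·∞ indeterminate form.

Rewrite 0·∞ as a quotient (0/0 or ∞/∞ form), then apply L'Hôpital's rule:
  lim(x→0) 5·√x·ln(x) = 0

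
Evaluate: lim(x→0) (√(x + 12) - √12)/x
This is a standard limit.

Factor or rationalize the expression:
  lim(x→0) (√(x + 12) - √12)/x = sqrt(3)/12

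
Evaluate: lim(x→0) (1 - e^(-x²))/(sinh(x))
This is a 0/0 indeterminate form.

Apply L'Hôpital's rule: differentiate numerator and denominator separately.
  f(x) = 1 - e^(-x^2)   ⇒   f'(x) = 2·x·e^(-x^2)
  g(x) = sinh(x)   ⇒   g'(x) = cosh(x)
  lim(x→0) f'(x)/g'(x) = lim(x→0) (2·x·e^(-x^2))/(cosh(x))
  = 0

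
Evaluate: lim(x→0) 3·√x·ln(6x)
This is a 0·∞ indeterminate form.

Rewrite 0·∞ as a quotient (0/0 or ∞/∞ form), then apply L'Hôpital's rule:
  lim(x→0) 3·√x·ln(6x) = 0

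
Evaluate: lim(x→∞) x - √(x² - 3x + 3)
This is an ∞-∞ indeterminate form.

Combine fractions or rationalize to convert ∞-∞ to 0/0 form:
  lim(x→∞) x - √(x² - 3x + 3) = 3/2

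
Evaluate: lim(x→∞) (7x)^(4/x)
This is an exponential indeterminate form.

For exponential indeterminate forms, take the natural log:
  Let L = lim(x→∞) (7x)^(4/x)
  Then ln(L) = lim(x→∞) [exponent × ln(base)]
  Evaluate using L'Hôpital or standard limits, then exponentiate.
  L = 1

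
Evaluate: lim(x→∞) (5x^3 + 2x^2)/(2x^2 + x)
This is an ∞/∞ indeterminate form.

Apply L'Hôpital's rule: differentiate numerator and denominator separately.
  f(x) = 5·x^3 + 2·x^2   ⇒   f'(x) = 15·x^2 + 4·x
  g(x) = 2·x^2 + x   ⇒   g'(x) = 4·x + 1
  lim(x→∞) f'(x)/g'(x) = lim(x→∞) (15·x^2 + 4·x)/(4·x + 1)
  = ∞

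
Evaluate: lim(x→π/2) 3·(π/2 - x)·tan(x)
This is a 0·∞ indeterminate form.

Rewrite 0·∞ as a quotient (0/0 or ∞/∞ form), then apply L'Hôpital's rule:
  lim(x→π/2) 3·(π/2 - x)·tan(x) = 3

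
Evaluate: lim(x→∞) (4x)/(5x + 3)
This is an ∞/∞ indeterminate form.

Apply L'Hôpital's rule: differentiate numerator and denominator separately.
  f(x) = 4·x   ⇒   f'(x) = 4
  g(x) = 5·x + 3   ⇒   g'(x) = 5
  lim(x→∞) f'(x)/g'(x) = lim(x→∞) (4)/(5)
  = 4/5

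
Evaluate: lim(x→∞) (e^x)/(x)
This is an ∞/∞ indeterminate form.

Apply L'Hôpital's rule: differentiate numerator and denominator separately.
  f(x) = e^(x)   ⇒   f'(x) = e^(x)
  g(x) = x   ⇒   g'(x) = 1
  lim(x→∞) f'(x)/g'(x) = lim(x→∞) (e^(x))/(1)
  = ∞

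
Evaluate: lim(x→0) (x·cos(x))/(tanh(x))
This is a 0/0 indeterminate form.

Apply L'Hôpital's rule: differentiate numerator and denominator separately.
  f(x) = x·cos(x)   ⇒   f'(x) = -x·sin(x) + cos(x)
  g(x) = tanh(x)   ⇒   g'(x) = 1 - tanh(x)^2
  lim(x→0) f'(x)/g'(x) = lim(x→0) (-x·sin(x) + cos(x))/(1 - tanh(x)^2)
  = 1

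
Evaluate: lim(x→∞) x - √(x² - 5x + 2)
This is an ∞-∞ indeterminate form.

Combine fractions or rationalize to convert ∞-∞ to 0/0 form:
  lim(x→∞) x - √(x² - 5x + 2) = 5/2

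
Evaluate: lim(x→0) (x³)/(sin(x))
This is a 0/0 indeterminate form.

Apply L'Hôpital's rule: differentiate numerator and denominator separately.
  f(x) = x^3   ⇒   f'(x) = 3·x^2
  g(x) = sin(x)   ⇒   g'(x) = cos(x)
  lim(x→0) f'(x)/g'(x) = lim(x→0) (3·x^2)/(cos(x))
  = 0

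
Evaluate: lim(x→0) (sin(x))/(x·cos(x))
This is a 0/0 indeterminate form.

Apply L'Hôpital's rule: differentiate numerator and denominator separately.
  f(x) = sin(x)   ⇒   f'(x) = cos(x)
  g(x) = x·cos(x)   ⇒   g'(x) = -x·sin(x) + cos(x)
  lim(x→0) f'(x)/g'(x) = lim(x→0) (cos(x))/(-x·sin(x) + cos(x))
  = 1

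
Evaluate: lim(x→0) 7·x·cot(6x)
This is a 0·∞ indeterminate form.

Rewrite 0·∞ as a quotient (0/0 or ∞/∞ form), then apply L'Hôpital's rule:
  lim(x→0) 7·x·cot(6x) = 7/6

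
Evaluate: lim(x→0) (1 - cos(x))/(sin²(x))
This is a 0/0 indeterminate form.

Apply L'Hôpital's rule: differentiate numerator and denominator separately.
  f(x) = 1 - cos(x)   ⇒   f'(x) = sin(x)
  g(x) = sin(x)^2   ⇒   g'(x) = 2·sin(x)·cos(x)
  lim(x→0) f'(x)/g'(x) = lim(x→0) (sin(x))/(2·sin(x)·cos(x))
  = 1/2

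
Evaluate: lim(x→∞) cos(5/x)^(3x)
This is an exponential indeterminate form.

For exponential indeterminate forms, take the natural log:
  Let L = lim(x→∞) cos(5/x)^(3x)
  Then ln(L) = lim(x→∞) [exponent × ln(base)]
  Evaluate using L'Hôpital or standard limits, then exponentiate.
  L = 1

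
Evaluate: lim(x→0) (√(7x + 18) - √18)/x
This is a standard limit.

Factor or rationalize the expression:
  lim(x→0) (√(7x + 18) - √18)/x = 7·sqrt(2)/12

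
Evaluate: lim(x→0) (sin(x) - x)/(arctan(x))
This is a 0/0 indeterminate form.

Apply L'Hôpital's rule: differentiate numerator and denominator separately.
  f(x) = -x + sin(x)   ⇒   f'(x) = cos(x) - 1
  g(x) = atan(x)   ⇒   g'(x) = 1/(x^2 + 1)
  lim(x→0) f'(x)/g'(x) = lim(x→0) (cos(x) - 1)/(1/(x^2 + 1))
  = 0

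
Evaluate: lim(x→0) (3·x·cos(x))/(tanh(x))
This is a 0/0 indeterminate form.

Apply L'Hôpital's rule: differentiate numerator and denominator separately.
  f(x) = 3·x·cos(x)   ⇒   f'(x) = -3·x·sin(x) + 3·cos(x)
  g(x) = tanh(x)   ⇒   g'(x) = 1 - tanh(x)^2
  lim(x→0) f'(x)/g'(x) = lim(x→0) (-3·x·sin(x) + 3·cos(x))/(1 - tanh(x)^2)
  = 3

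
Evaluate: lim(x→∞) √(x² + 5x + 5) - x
This is an ∞-∞ indeterminate form.

Combine fractions or rationalize to convert ∞-∞ to 0/0 form:
  lim(x→∞) √(x² + 5x + 5) - x = 5/2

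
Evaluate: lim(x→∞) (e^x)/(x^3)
This is an ∞/∞ indeterminate form.

Apply L'Hôpital's rule: differentiate numerator and denominator separately.
  f(x) = e^(x)   ⇒   f'(x) = e^(x)
  g(x) = x^3   ⇒   g'(x) = 3·x^2
  lim(x→∞) f'(x)/g'(x) = lim(x→∞) (e^(x))/(3·x^2)
  = ∞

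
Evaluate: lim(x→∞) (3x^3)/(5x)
This is an ∞/∞ indeterminate form.

Apply L'Hôpital's rule: differentiate numerator and denominator separately.
  f(x) = 3·x^3   ⇒   f'(x) = 9·x^2
  g(x) = 5·x   ⇒   g'(x) = 5
  lim(x→∞) f'(x)/g'(x) = lim(x→∞) (9·x^2)/(5)
  = ∞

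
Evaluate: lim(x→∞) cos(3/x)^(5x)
This is an exponential indeterminate form.

For exponential indeterminate forms, take the natural log:
  Let L = lim(x→∞) cos(3/x)^(5x)
  Then ln(L) = lim(x→∞) [exponent × ln(base)]
  Evaluate using L'Hôpital or standard limits, then exponentiate.
  L = 1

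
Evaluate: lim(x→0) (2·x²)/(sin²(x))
This is a 0/0 indeterminate form.

Apply L'Hôpital's rule: differentiate numerator and denominator separately.
  f(x) = 2·x^2   ⇒   f'(x) = 4·x
  g(x) = sin(x)^2   ⇒   g'(x) = 2·sin(x)·cos(x)
  lim(x→0) f'(x)/g'(x) = lim(x→0) (4·x)/(2·sin(x)·cos(x))
  = 2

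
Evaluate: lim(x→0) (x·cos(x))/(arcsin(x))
This is a 0/0 indeterminate form.

Apply L'Hôpital's rule: differentiate numerator and denominator separately.
  f(x) = x·cos(x)   ⇒   f'(x) = -x·sin(x) + cos(x)
  g(x) = asin(x)   ⇒   g'(x) = 1/sqrt(1 - x^2)
  lim(x→0) f'(x)/g'(x) = lim(x→0) (-x·sin(x) + cos(x))/(1/sqrt(1 - x^2))
  = 1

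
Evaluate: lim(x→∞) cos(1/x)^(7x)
This is an exponential indeterminate form.

For exponential indeterminate forms, take the natural log:
  Let L = lim(x→∞) cos(1/x)^(7x)
  Then ln(L) = lim(x→∞) [exponent × ln(base)]
  Evaluate using L'Hôpital or standard limits, then exponentiate.
  L = 1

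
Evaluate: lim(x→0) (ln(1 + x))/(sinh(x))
This is a 0/0 indeterminate form.

Apply L'Hôpital's rule: differentiate numerator and denominator separately.
  f(x) = ln(x + 1)   ⇒   f'(x) = 1/(x + 1)
  g(x) = sinh(x)   ⇒   g'(x) = cosh(x)
  lim(x→0) f'(x)/g'(x) = lim(x→0) (1/(x + 1))/(cosh(x))
  = 1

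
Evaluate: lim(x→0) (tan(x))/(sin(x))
This is a 0/0 indeterminate form.

Apply L'Hôpital's rule: differentiate numerator and denominator separately.
  f(x) = tan(x)   ⇒   f'(x) = tan(x)^2 + 1
  g(x) = sin(x)   ⇒   g'(x) = cos(x)
  lim(x→0) f'(x)/g'(x) = lim(x→0) (tan(x)^2 + 1)/(cos(x))
  = 1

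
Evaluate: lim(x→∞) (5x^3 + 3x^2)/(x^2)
This is an ∞/∞ indeterminate form.

Apply L'Hôpital's rule: differentiate numerator and denominator separately.
  f(x) = 5·x^3 + 3·x^2   ⇒   f'(x) = 15·x^2 + 6·x
  g(x) = x^2   ⇒   g'(x) = 2·x
  lim(x→∞) f'(x)/g'(x) = lim(x→∞) (15·x^2 + 6·x)/(2·x)
  = ∞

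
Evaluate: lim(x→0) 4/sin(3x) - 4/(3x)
This is an ∞-∞ indeterminate form.

Combine fractions or rationalize to convert ∞-∞ to 0/0 form:
  lim(x→0) 4/sin(3x) - 4/(3x) = 0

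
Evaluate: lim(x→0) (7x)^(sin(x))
This is an exponential indeterminate form.

For exponential indeterminate forms, take the natural log:
  Let L = lim(x→0) (7x)^(sin(x))
  Then ln(L) = lim(x→0) [exponent × ln(base)]
  Evaluate using L'Hôpital or standard limits, then exponentiate.
  L = 1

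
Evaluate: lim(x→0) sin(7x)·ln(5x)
This is a 0·∞ indeterminate form.

Rewrite 0·∞ as a quotient (0/0 or ∞/∞ form), then apply L'Hôpital's rule:
  lim(x→0) sin(7x)·ln(5x) = 0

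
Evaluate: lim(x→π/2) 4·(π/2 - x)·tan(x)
This is a 0·∞ indeterminate form.

Rewrite 0·∞ as a quotient (0/0 or ∞/∞ form), then apply L'Hôpital's rule:
  lim(x→π/2) 4·(π/2 - x)·tan(x) = 4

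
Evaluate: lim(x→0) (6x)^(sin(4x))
This is an exponential indeterminate form.

For exponential indeterminate forms, take the natural log:
  Let L = lim(x→0) (6x)^(sin(4x))
  Then ln(L) = lim(x→0) [exponent × ln(base)]
  Evaluate using L'Hôpital or standard limits, then exponentiate.
  L = 1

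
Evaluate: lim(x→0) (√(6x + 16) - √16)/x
This is a standard limit.

Factor or rationalize the expression:
  lim(x→0) (√(6x + 16) - √16)/x = 3/4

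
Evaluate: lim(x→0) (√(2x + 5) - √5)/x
This is a standard limit.

Factor or rationalize the expression:
  lim(x→0) (√(2x + 5) - √5)/x = sqrt(5)/5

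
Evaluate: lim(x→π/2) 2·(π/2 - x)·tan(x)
This is a 0·∞ indeterminate form.

Rewrite 0·∞ as a quotient (0/0 or ∞/∞ form), then apply L'Hôpital's rule:
  lim(x→π/2) 2·(π/2 - x)·tan(x) = 2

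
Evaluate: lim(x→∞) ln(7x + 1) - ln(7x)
This is an ∞-∞ indeterminate form.

Combine fractions or rationalize to convert ∞-∞ to 0/0 form:
  lim(x→∞) ln(7x + 1) - ln(7x) = 0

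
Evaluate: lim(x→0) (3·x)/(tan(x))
This is a 0/0 indeterminate form.

Apply L'Hôpital's rule: differentiate numerator and denominator separately.
  f(x) = 3·x   ⇒   f'(x) = 3
  g(x) = tan(x)   ⇒   g'(x) = tan(x)^2 + 1
  lim(x→0) f'(x)/g'(x) = lim(x→0) (3)/(tan(x)^2 + 1)
  = 3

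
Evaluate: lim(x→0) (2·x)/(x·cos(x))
This is a 0/0 indeterminate form.

Apply L'Hôpital's rule: differentiate numerator and denominator separately.
  f(x) = 2·x   ⇒   f'(x) = 2
  g(x) = x·cos(x)   ⇒   g'(x) = -x·sin(x) + cos(x)
  lim(x→0) f'(x)/g'(x) = lim(x→0) (2)/(-x·sin(x) + cos(x))
  = 2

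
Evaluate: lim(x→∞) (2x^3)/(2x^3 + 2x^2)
This is an ∞/∞ indeterminate form.

Apply L'Hôpital's rule: differentiate numerator and denominator separately.
  f(x) = 2·x^3   ⇒   f'(x) = 6·x^2
  g(x) = 2·x^3 + 2·x^2   ⇒   g'(x) = 6·x^2 + 4·x
  lim(x→∞) f'(x)/g'(x) = lim(x→∞) (6·x^2)/(6·x^2 + 4·x)
  = 1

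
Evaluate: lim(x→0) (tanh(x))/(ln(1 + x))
This is a 0/0 indeterminate form.

Apply L'Hôpital's rule: differentiate numerator and denominator separately.
  f(x) = tanh(x)   ⇒   f'(x) = 1 - tanh(x)^2
  g(x) = ln(x + 1)   ⇒   g'(x) = 1/(x + 1)
  lim(x→0) f'(x)/g'(x) = lim(x→0) (1 - tanh(x)^2)/(1/(x + 1))
  = 1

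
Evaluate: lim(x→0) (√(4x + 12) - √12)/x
This is a standard limit.

Factor or rationalize the expression:
  lim(x→0) (√(4x + 12) - √12)/x = sqrt(3)/3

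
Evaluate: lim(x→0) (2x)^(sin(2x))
This is an exponential indeterminate form.

For exponential indeterminate forms, take the natural log:
  Let L = lim(x→0) (2x)^(sin(2x))
  Then ln(L) = lim(x→0) [exponent × ln(base)]
  Evaluate using L'Hôpital or standard limits, then exponentiate.
  L = 1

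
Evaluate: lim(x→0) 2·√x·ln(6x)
This is a 0·∞ indeterminate form.

Rewrite 0·∞ as a quotient (0/0 or ∞/∞ form), then apply L'Hôpital's rule:
  lim(x→0) 2·√x·ln(6x) = 0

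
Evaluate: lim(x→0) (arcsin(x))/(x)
This is a 0/0 indeterminate form.

Apply L'Hôpital's rule: differentiate numerator and denominator separately.
  f(x) = asin(x)   ⇒   f'(x) = 1/sqrt(1 - x^2)
  g(x) = x   ⇒   g'(x) = 1
  lim(x→0) f'(x)/g'(x) = lim(x→0) (1/sqrt(1 - x^2))/(1)
  = 1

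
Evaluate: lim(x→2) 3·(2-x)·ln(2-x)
This is a 0·∞ indeterminate form.

Rewrite 0·∞ as a quotient (0/0 or ∞/∞ form), then apply L'Hôpital's rule:
  lim(x→2) 3·(2-x)·ln(2-x) = 0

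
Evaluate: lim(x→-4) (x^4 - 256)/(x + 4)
This is a standard limit.

Factor or rationalize the expression:
  lim(x→-4) (x^4 - 256)/(x + 4) = -256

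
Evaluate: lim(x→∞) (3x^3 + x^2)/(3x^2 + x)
This is an ∞/∞ indeterminate form.

Apply L'Hôpital's rule: differentiate numerator and denominator separately.
  f(x) = 3·x^3 + x^2   ⇒   f'(x) = 9·x^2 + 2·x
  g(x) = 3·x^2 + x   ⇒   g'(x) = 6·x + 1
  lim(x→∞) f'(x)/g'(x) = lim(x→∞) (9·x^2 + 2·x)/(6·x + 1)
  = ∞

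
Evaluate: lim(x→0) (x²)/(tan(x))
This is a 0/0 indeterminate form.

Apply L'Hôpital's rule: differentiate numerator and denominator separately.
  f(x) = x^2   ⇒   f'(x) = 2·x
  g(x) = tan(x)   ⇒   g'(x) = tan(x)^2 + 1
  lim(x→0) f'(x)/g'(x) = lim(x→0) (2·x)/(tan(x)^2 + 1)
  = 0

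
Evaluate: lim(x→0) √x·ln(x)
This is a 0·∞ indeterminate form.

Rewrite 0·∞ as a quotient (0/0 or ∞/∞ form), then apply L'Hôpital's rule:
  lim(x→0) √x·ln(x) = 0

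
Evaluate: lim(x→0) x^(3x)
This is an exponential indeterminate form.

For exponential indeterminate forms, take the natural log:
  Let L = lim(x→0) x^(3x)
  Then ln(L) = lim(x→0) [exponent × ln(base)]
  Evaluate using L'Hôpital or standard limits, then exponentiate.
  L = 1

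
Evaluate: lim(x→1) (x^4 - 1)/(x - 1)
This is a standard limit.

Factor or rationalize the expression:
  lim(x→1) (x^4 - 1)/(x - 1) = 4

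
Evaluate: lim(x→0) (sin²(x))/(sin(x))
This is a 0/0 indeterminate form.

Apply L'Hôpital's rule: differentiate numerator and denominator separately.
  f(x) = sin(x)^2   ⇒   f'(x) = 2·sin(x)·cos(x)
  g(x) = sin(x)   ⇒   g'(x) = cos(x)
  lim(x→0) f'(x)/g'(x) = lim(x→0) (2·sin(x)·cos(x))/(cos(x))
  = 0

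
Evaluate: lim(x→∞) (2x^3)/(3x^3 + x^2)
This is an ∞/∞ indeterminate form.

Apply L'Hôpital's rule: differentiate numerator and denominator separately.
  f(x) = 2·x^3   ⇒   f'(x) = 6·x^2
  g(x) = 3·x^3 + x^2   ⇒   g'(x) = 9·x^2 + 2·x
  lim(x→∞) f'(x)/g'(x) = lim(x→∞) (6·x^2)/(9·x^2 + 2·x)
  = 2/3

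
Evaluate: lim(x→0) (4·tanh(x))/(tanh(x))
This is a 0/0 indeterminate form.

Apply L'Hôpital's rule: differentiate numerator and denominator separately.
  f(x) = 4·tanh(x)   ⇒   f'(x) = 4 - 4·tanh(x)^2
  g(x) = tanh(x)   ⇒   g'(x) = 1 - tanh(x)^2
  lim(x→0) f'(x)/g'(x) = lim(x→0) (4 - 4·tanh(x)^2)/(1 - tanh(x)^2)
  = 4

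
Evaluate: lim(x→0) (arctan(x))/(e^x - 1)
This is a 0/0 indeterminate form.

Apply L'Hôpital's rule: differentiate numerator and denominator separately.
  f(x) = atan(x)   ⇒   f'(x) = 1/(x^2 + 1)
  g(x) = e^(x) - 1   ⇒   g'(x) = e^(x)
  lim(x→0) f'(x)/g'(x) = lim(x→0) (1/(x^2 + 1))/(e^(x))
  = 1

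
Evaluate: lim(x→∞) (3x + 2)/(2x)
This is an ∞/∞ indeterminate form.

Apply L'Hôpital's rule: differentiate numerator and denominator separately.
  f(x) = 3·x + 2   ⇒   f'(x) = 3
  g(x) = 2·x   ⇒   g'(x) = 2
  lim(x→∞) f'(x)/g'(x) = lim(x→∞) (3)/(2)
  = 3/2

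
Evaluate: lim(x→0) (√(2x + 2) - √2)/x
This is a standard limit.

Factor or rationalize the expression:
  lim(x→0) (√(2x + 2) - √2)/x = sqrt(2)/2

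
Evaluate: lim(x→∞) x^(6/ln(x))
This is an exponential indeterminate form.

For exponential indeterminate forms, take the natural log:
  Let L = lim(x→∞) x^(6/ln(x))
  Then ln(L) = lim(x→∞) [exponent × ln(base)]
  Evaluate using L'Hôpital or standard limits, then exponentiate.
  L = e^(6)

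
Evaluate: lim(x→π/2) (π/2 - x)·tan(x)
This is a 0·∞ indeterminate form.

Rewrite 0·∞ as a quotient (0/0 or ∞/∞ form), then apply L'Hôpital's rule:
  lim(x→π/2) (π/2 - x)·tan(x) = 1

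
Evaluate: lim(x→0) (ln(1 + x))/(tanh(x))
This is a 0/0 indeterminate form.

Apply L'Hôpital's rule: differentiate numerator and denominator separately.
  f(x) = ln(x + 1)   ⇒   f'(x) = 1/(x + 1)
  g(x) = tanh(x)   ⇒   g'(x) = 1 - tanh(x)^2
  lim(x→0) f'(x)/g'(x) = lim(x→0) (1/(x + 1))/(1 - tanh(x)^2)
  = 1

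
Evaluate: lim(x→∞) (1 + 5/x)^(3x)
This is an exponential indeterminate form.

For exponential indeterminate forms, take the natural log:
  Let L = lim(x→∞) (1 + 5/x)^(3x)
  Then ln(L) = lim(x→∞) [exponent × ln(base)]
  Evaluate using L'Hôpital or standard limits, then exponentiate.
  L = e^(15)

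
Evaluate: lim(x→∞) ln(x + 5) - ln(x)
This is an ∞-∞ indeterminate form.

Combine fractions or rationalize to convert ∞-∞ to 0/0 form:
  lim(x→∞) ln(x + 5) - ln(x) = 0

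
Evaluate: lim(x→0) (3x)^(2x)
This is an exponential indeterminate form.

For exponential indeterminate forms, take the natural log:
  Let L = lim(x→0) (3x)^(2x)
  Then ln(L) = lim(x→0) [exponent × ln(base)]
  Evaluate using L'Hôpital or standard limits, then exponentiate.
  L = 1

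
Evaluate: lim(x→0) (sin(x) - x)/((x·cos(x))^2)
This is a 0/0 indeterminate form.

Apply L'Hôpital's rule: differentiate numerator and denominator separately.
  f(x) = -x + sin(x)   ⇒   f'(x) = cos(x) - 1
  g(x) = x^2·cos(x)^2   ⇒   g'(x) = -2·x^2·sin(x)·cos(x) + 2·x·cos(x)^2
  lim(x→0) f'(x)/g'(x) = lim(x→0) (cos(x) - 1)/(-2·x^2·sin(x)·cos(x) + 2·x·cos(x)^2)
  = 0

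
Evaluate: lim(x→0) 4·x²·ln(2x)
This is a 0·∞ indeterminate form.

Rewrite 0·∞ as a quotient (0/0 or ∞/∞ form), then apply L'Hôpital's rule:
  lim(x→0) 4·x²·ln(2x) = 0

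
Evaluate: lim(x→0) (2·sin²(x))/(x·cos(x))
This is a 0/0 indeterminate form.

Apply L'Hôpital's rule: differentiate numerator and denominator separately.
  f(x) = 2·sin(x)^2   ⇒   f'(x) = 4·sin(x)·cos(x)
  g(x) = x·cos(x)   ⇒   g'(x) = -x·sin(x) + cos(x)
  lim(x→0) f'(x)/g'(x) = lim(x→0) (4·sin(x)·cos(x))/(-x·sin(x) + cos(x))
  = 0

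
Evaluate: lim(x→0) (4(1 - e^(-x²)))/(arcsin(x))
This is a 0/0 indeterminate form.

Apply L'Hôpital's rule: differentiate numerator and denominator separately.
  f(x) = 4 - 4·e^(-x^2)   ⇒   f'(x) = 8·x·e^(-x^2)
  g(x) = asin(x)   ⇒   g'(x) = 1/sqrt(1 - x^2)
  lim(x→0) f'(x)/g'(x) = lim(x→0) (8·x·e^(-x^2))/(1/sqrt(1 - x^2))
  = 0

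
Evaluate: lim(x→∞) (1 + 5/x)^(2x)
This is an exponential indeterminate form.

For exponential indeterminate forms, take the natural log:
  Let L = lim(x→∞) (1 + 5/x)^(2x)
  Then ln(L) = lim(x→∞) [exponent × ln(base)]
  Evaluate using L'Hôpital or standard limits, then exponentiate.
  L = e^(10)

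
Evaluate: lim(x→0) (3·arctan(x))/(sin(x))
This is a 0/0 indeterminate form.

Apply L'Hôpital's rule: differentiate numerator and denominator separately.
  f(x) = 3·atan(x)   ⇒   f'(x) = 3/(x^2 + 1)
  g(x) = sin(x)   ⇒   g'(x) = cos(x)
  lim(x→0) f'(x)/g'(x) = lim(x→0) (3/(x^2 + 1))/(cos(x))
  = 3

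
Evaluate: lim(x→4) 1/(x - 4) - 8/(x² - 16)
This is an ∞-∞ indeterminate form.

Combine fractions or rationalize to convert ∞-∞ to 0/0 form:
  lim(x→4) 1/(x - 4) - 8/(x² - 16) = 1/8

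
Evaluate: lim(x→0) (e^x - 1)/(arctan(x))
This is a 0/0 indeterminate form.

Apply L'Hôpital's rule: differentiate numerator and denominator separately.
  f(x) = e^(x) - 1   ⇒   f'(x) = e^(x)
  g(x) = atan(x)   ⇒   g'(x) = 1/(x^2 + 1)
  lim(x→0) f'(x)/g'(x) = lim(x→0) (e^(x))/(1/(x^2 + 1))
  = 1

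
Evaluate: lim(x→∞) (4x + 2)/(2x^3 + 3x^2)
This is an ∞/∞ indeterminate form.

Apply L'Hôpital's rule: differentiate numerator and denominator separately.
  f(x) = 4·x + 2   ⇒   f'(x) = 4
  g(x) = 2·x^3 + 3·x^2   ⇒   g'(x) = 6·x^2 + 6·x
  lim(x→∞) f'(x)/g'(x) = lim(x→∞) (4)/(6·x^2 + 6·x)
  = 0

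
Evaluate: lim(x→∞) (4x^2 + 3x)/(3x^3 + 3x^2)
This is an ∞/∞ indeterminate form.

Apply L'Hôpital's rule: differentiate numerator and denominator separately.
  f(x) = 4·x^2 + 3·x   ⇒   f'(x) = 8·x + 3
  g(x) = 3·x^3 + 3·x^2   ⇒   g'(x) = 9·x^2 + 6·x
  lim(x→∞) f'(x)/g'(x) = lim(x→∞) (8·x + 3)/(9·x^2 + 6·x)
  = 0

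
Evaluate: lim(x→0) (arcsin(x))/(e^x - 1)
This is a 0/0 indeterminate form.

Apply L'Hôpital's rule: differentiate numerator and denominator separately.
  f(x) = asin(x)   ⇒   f'(x) = 1/sqrt(1 - x^2)
  g(x) = e^(x) - 1   ⇒   g'(x) = e^(x)
  lim(x→0) f'(x)/g'(x) = lim(x→0) (1/sqrt(1 - x^2))/(e^(x))
  = 1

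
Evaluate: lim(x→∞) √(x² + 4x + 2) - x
This is an ∞-∞ indeterminate form.

Combine fractions or rationalize to convert ∞-∞ to 0/0 form:
  lim(x→∞) √(x² + 4x + 2) - x = 2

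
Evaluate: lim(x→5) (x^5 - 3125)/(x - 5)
This is a standard limit.

Factor or rationalize the expression:
  lim(x→5) (x^5 - 3125)/(x - 5) = 3125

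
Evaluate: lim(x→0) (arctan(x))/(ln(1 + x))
This is a 0/0 indeterminate form.

Apply L'Hôpital's rule: differentiate numerator and denominator separately.
  f(x) = atan(x)   ⇒   f'(x) = 1/(x^2 + 1)
  g(x) = ln(x + 1)   ⇒   g'(x) = 1/(x + 1)
  lim(x→0) f'(x)/g'(x) = lim(x→0) (1/(x^2 + 1))/(1/(x + 1))
  = 1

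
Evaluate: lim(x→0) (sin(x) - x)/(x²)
This is a 0/0 indeterminate form.

Apply L'Hôpital's rule: differentiate numerator and denominator separately.
  f(x) = -x + sin(x)   ⇒   f'(x) = cos(x) - 1
  g(x) = x^2   ⇒   g'(x) = 2·x
  lim(x→0) f'(x)/g'(x) = lim(x→0) (cos(x) - 1)/(2·x)
  = 0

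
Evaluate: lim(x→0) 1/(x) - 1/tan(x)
This is an ∞-∞ indeterminate form.

Combine fractions or rationalize to convert ∞-∞ to 0/0 form:
  lim(x→0) 1/(x) - 1/tan(x) = 0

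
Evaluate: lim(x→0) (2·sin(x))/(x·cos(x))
This is a 0/0 indeterminate form.

Apply L'Hôpital's rule: differentiate numerator and denominator separately.
  f(x) = 2·sin(x)   ⇒   f'(x) = 2·cos(x)
  g(x) = x·cos(x)   ⇒   g'(x) = -x·sin(x) + cos(x)
  lim(x→0) f'(x)/g'(x) = lim(x→0) (2·cos(x))/(-x·sin(x) + cos(x))
  = 2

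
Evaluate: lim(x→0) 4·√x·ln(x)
This is a 0·∞ indeterminate form.

Rewrite 0·∞ as a quotient (0/0 or ∞/∞ form), then apply L'Hôpital's rule:
  lim(x→0) 4·√x·ln(x) = 0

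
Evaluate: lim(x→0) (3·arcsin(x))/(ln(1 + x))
This is a 0/0 indeterminate form.

Apply L'Hôpital's rule: differentiate numerator and denominator separately.
  f(x) = 3·asin(x)   ⇒   f'(x) = 3/sqrt(1 - x^2)
  g(x) = ln(x + 1)   ⇒   g'(x) = 1/(x + 1)
  lim(x→0) f'(x)/g'(x) = lim(x→0) (3/sqrt(1 - x^2))/(1/(x + 1))
  = 3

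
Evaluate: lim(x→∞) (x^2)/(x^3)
This is an ∞/∞ indeterminate form.

Apply L'Hôpital's rule: differentiate numerator and denominator separately.
  f(x) = x^2   ⇒   f'(x) = 2·x
  g(x) = x^3   ⇒   g'(x) = 3·x^2
  lim(x→∞) f'(x)/g'(x) = lim(x→∞) (2·x)/(3·x^2)
  = 0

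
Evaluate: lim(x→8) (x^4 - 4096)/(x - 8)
This is a standard limit.

Factor or rationalize the expression:
  lim(x→8) (x^4 - 4096)/(x - 8) = 2048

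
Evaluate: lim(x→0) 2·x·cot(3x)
This is a 0·∞ indeterminate form.

Rewrite 0·∞ as a quotient (0/0 or ∞/∞ form), then apply L'Hôpital's rule:
  lim(x→0) 2·x·cot(3x) = 2/3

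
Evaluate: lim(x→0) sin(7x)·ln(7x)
This is a 0·∞ indeterminate form.

Rewrite 0·∞ as a quotient (0/0 or ∞/∞ form), then apply L'Hôpital's rule:
  lim(x→0) sin(7x)·ln(7x) = 0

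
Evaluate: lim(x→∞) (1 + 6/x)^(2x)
This is an exponential indeterminate form.

For exponential indeterminate forms, take the natural log:
  Let L = lim(x→∞) (1 + 6/x)^(2x)
  Then ln(L) = lim(x→∞) [exponent × ln(base)]
  Evaluate using L'Hôpital or standard limits, then exponentiate.
  L = e^(12)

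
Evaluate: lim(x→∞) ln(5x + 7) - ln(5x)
This is an ∞-∞ indeterminate form.

Combine fractions or rationalize to convert ∞-∞ to 0/0 form:
  lim(x→∞) ln(5x + 7) - ln(5x) = 0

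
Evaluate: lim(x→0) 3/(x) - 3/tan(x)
This is an ∞-∞ indeterminate form.

Combine fractions or rationalize to convert ∞-∞ to 0/0 form:
  lim(x→0) 3/(x) - 3/tan(x) = 0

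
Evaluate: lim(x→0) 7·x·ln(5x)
This is a 0·∞ indeterminate form.

Rewrite 0·∞ as a quotient (0/0 or ∞/∞ form), then apply L'Hôpital's rule:
  lim(x→0) 7·x·ln(5x) = 0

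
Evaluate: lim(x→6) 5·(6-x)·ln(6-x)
This is a 0·∞ indeterminate form.

Rewrite 0·∞ as a quotient (0/0 or ∞/∞ form), then apply L'Hôpital's rule:
  lim(x→6) 5·(6-x)·ln(6-x) = 0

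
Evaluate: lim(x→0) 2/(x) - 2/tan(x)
This is an ∞-∞ indeterminate form.

Combine fractions or rationalize to convert ∞-∞ to 0/0 form:
  lim(x→0) 2/(x) - 2/tan(x) = 0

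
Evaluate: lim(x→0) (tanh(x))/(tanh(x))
This is a 0/0 indeterminate form.

Apply L'Hôpital's rule: differentiate numerator and denominator separately.
  f(x) = tanh(x)   ⇒   f'(x) = 1 - tanh(x)^2
  g(x) = tanh(x)   ⇒   g'(x) = 1 - tanh(x)^2
  lim(x→0) f'(x)/g'(x) = lim(x→0) (1 - tanh(x)^2)/(1 - tanh(x)^2)
  = 1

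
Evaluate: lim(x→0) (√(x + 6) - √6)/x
This is a standard limit.

Factor or rationalize the expression:
  lim(x→0) (√(x + 6) - √6)/x = sqrt(6)/12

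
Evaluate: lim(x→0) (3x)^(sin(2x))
This is an exponential indeterminate form.

For exponential indeterminate forms, take the natural log:
  Let L = lim(x→0) (3x)^(sin(2x))
  Then ln(L) = lim(x→0) [exponent × ln(base)]
  Evaluate using L'Hôpital or standard limits, then exponentiate.
  L = 1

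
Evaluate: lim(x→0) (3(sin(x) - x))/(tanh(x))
This is a 0/0 indeterminate form.

Apply L'Hôpital's rule: differentiate numerator and denominator separately.
  f(x) = -3·x + 3·sin(x)   ⇒   f'(x) = 3·cos(x) - 3
  g(x) = tanh(x)   ⇒   g'(x) = 1 - tanh(x)^2
  lim(x→0) f'(x)/g'(x) = lim(x→0) (3·cos(x) - 3)/(1 - tanh(x)^2)
  = 0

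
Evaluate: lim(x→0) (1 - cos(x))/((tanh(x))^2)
This is a 0/0 indeterminate form.

Apply L'Hôpital's rule: differentiate numerator and denominator separately.
  f(x) = 1 - cos(x)   ⇒   f'(x) = sin(x)
  g(x) = tanh(x)^2   ⇒   g'(x) = (2 - 2·tanh(x)^2)·tanh(x)
  lim(x→0) f'(x)/g'(x) = lim(x→0) (sin(x))/((2 - 2·tanh(x)^2)·tanh(x))
  = 1/2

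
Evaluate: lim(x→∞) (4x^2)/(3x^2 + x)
This is an ∞/∞ indeterminate form.

Apply L'Hôpital's rule: differentiate numerator and denominator separately.
  f(x) = 4·x^2   ⇒   f'(x) = 8·x
  g(x) = 3·x^2 + x   ⇒   g'(x) = 6·x + 1
  lim(x→∞) f'(x)/g'(x) = lim(x→∞) (8·x)/(6·x + 1)
  = 4/3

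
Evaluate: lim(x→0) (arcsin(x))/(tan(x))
This is a 0/0 indeterminate form.

Apply L'Hôpital's rule: differentiate numerator and denominator separately.
  f(x) = asin(x)   ⇒   f'(x) = 1/sqrt(1 - x^2)
  g(x) = tan(x)   ⇒   g'(x) = tan(x)^2 + 1
  lim(x→0) f'(x)/g'(x) = lim(x→0) (1/sqrt(1 - x^2))/(tan(x)^2 + 1)
  = 1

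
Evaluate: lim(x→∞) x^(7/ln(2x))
This is an exponential indeterminate form.

For exponential indeterminate forms, take the natural log:
  Let L = lim(x→∞) x^(7/ln(2x))
  Then ln(L) = lim(x→∞) [exponent × ln(base)]
  Evaluate using L'Hôpital or standard limits, then exponentiate.
  L = e^(7)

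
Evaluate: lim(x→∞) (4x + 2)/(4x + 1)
This is an ∞/∞ indeterminate form.

Apply L'Hôpital's rule: differentiate numerator and denominator separately.
  f(x) = 4·x + 2   ⇒   f'(x) = 4
  g(x) = 4·x + 1   ⇒   g'(x) = 4
  lim(x→∞) f'(x)/g'(x) = lim(x→∞) (4)/(4)
  = 1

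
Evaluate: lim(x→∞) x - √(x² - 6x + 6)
This is an ∞-∞ indeterminate form.

Combine fractions or rationalize to convert ∞-∞ to 0/0 form:
  lim(x→∞) x - √(x² - 6x + 6) = 3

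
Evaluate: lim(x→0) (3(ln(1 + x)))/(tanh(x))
This is a 0/0 indeterminate form.

Apply L'Hôpital's rule: differentiate numerator and denominator separately.
  f(x) = 3·ln(x + 1)   ⇒   f'(x) = 3/(x + 1)
  g(x) = tanh(x)   ⇒   g'(x) = 1 - tanh(x)^2
  lim(x→0) f'(x)/g'(x) = lim(x→0) (3/(x + 1))/(1 - tanh(x)^2)
  = 3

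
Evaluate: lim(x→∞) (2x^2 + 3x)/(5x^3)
This is an ∞/∞ indeterminate form.

Apply L'Hôpital's rule: differentiate numerator and denominator separately.
  f(x) = 2·x^2 + 3·x   ⇒   f'(x) = 4·x + 3
  g(x) = 5·x^3   ⇒   g'(x) = 15·x^2
  lim(x→∞) f'(x)/g'(x) = lim(x→∞) (4·x + 3)/(15·x^2)
  = 0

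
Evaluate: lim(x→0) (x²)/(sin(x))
This is a 0/0 indeterminate form.

Apply L'Hôpital's rule: differentiate numerator and denominator separately.
  f(x) = x^2   ⇒   f'(x) = 2·x
  g(x) = sin(x)   ⇒   g'(x) = cos(x)
  lim(x→0) f'(x)/g'(x) = lim(x→0) (2·x)/(cos(x))
  = 0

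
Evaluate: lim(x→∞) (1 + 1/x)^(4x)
This is an exponential indeterminate form.

For exponential indeterminate forms, take the natural log:
  Let L = lim(x→∞) (1 + 1/x)^(4x)
  Then ln(L) = lim(x→∞) [exponent × ln(base)]
  Evaluate using L'Hôpital or standard limits, then exponentiate.
  L = e^(4)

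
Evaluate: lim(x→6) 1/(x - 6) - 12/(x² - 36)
This is an ∞-∞ indeterminate form.

Combine fractions or rationalize to convert ∞-∞ to 0/0 form:
  lim(x→6) 1/(x - 6) - 12/(x² - 36) = 1/12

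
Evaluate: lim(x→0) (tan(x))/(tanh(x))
This is a 0/0 indeterminate form.

Apply L'Hôpital's rule: differentiate numerator and denominator separately.
  f(x) = tan(x)   ⇒   f'(x) = tan(x)^2 + 1
  g(x) = tanh(x)   ⇒   g'(x) = 1 - tanh(x)^2
  lim(x→0) f'(x)/g'(x) = lim(x→0) (tan(x)^2 + 1)/(1 - tanh(x)^2)
  = 1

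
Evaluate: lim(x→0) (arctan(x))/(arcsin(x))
This is a 0/0 indeterminate form.

Apply L'Hôpital's rule: differentiate numerator and denominator separately.
  f(x) = atan(x)   ⇒   f'(x) = 1/(x^2 + 1)
  g(x) = asin(x)   ⇒   g'(x) = 1/sqrt(1 - x^2)
  lim(x→0) f'(x)/g'(x) = lim(x→0) (1/(x^2 + 1))/(1/sqrt(1 - x^2))
  = 1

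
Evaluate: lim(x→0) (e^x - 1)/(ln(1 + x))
This is a 0/0 indeterminate form.

Apply L'Hôpital's rule: differentiate numerator and denominator separately.
  f(x) = e^(x) - 1   ⇒   f'(x) = e^(x)
  g(x) = ln(x + 1)   ⇒   g'(x) = 1/(x + 1)
  lim(x→0) f'(x)/g'(x) = lim(x→0) (e^(x))/(1/(x + 1))
  = 1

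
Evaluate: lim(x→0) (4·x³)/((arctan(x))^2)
This is a 0/0 indeterminate form.

Apply L'Hôpital's rule: differentiate numerator and denominator separately.
  f(x) = 4·x^3   ⇒   f'(x) = 12·x^2
  g(x) = atan(x)^2   ⇒   g'(x) = 2·atan(x)/(x^2 + 1)
  lim(x→0) f'(x)/g'(x) = lim(x→0) (12·x^2)/(2·atan(x)/(x^2 + 1))
  = 0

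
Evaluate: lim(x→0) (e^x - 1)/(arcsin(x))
This is a 0/0 indeterminate form.

Apply L'Hôpital's rule: differentiate numerator and denominator separately.
  f(x) = e^(x) - 1   ⇒   f'(x) = e^(x)
  g(x) = asin(x)   ⇒   g'(x) = 1/sqrt(1 - x^2)
  lim(x→0) f'(x)/g'(x) = lim(x→0) (e^(x))/(1/sqrt(1 - x^2))
  = 1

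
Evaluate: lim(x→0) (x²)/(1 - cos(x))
This is a 0/0 indeterminate form.

Apply L'Hôpital's rule: differentiate numerator and denominator separately.
  f(x) = x^2   ⇒   f'(x) = 2·x
  g(x) = 1 - cos(x)   ⇒   g'(x) = sin(x)
  lim(x→0) f'(x)/g'(x) = lim(x→0) (2·x)/(sin(x))
  = 2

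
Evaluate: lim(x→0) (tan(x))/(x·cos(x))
This is a 0/0 indeterminate form.

Apply L'Hôpital's rule: differentiate numerator and denominator separately.
  f(x) = tan(x)   ⇒   f'(x) = tan(x)^2 + 1
  g(x) = x·cos(x)   ⇒   g'(x) = -x·sin(x) + cos(x)
  lim(x→0) f'(x)/g'(x) = lim(x→0) (tan(x)^2 + 1)/(-x·sin(x) + cos(x))
  = 1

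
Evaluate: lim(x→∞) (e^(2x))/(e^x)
This is an ∞/∞ indeterminate form.

Apply L'Hôpital's rule: differentiate numerator and denominator separately.
  f(x) = e^(2·x)   ⇒   f'(x) = 2·e^(2·x)
  g(x) = e^(x)   ⇒   g'(x) = e^(x)
  lim(x→∞) f'(x)/g'(x) = lim(x→∞) (2·e^(2·x))/(e^(x))
  = ∞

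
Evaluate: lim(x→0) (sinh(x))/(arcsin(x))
This is a 0/0 indeterminate form.

Apply L'Hôpital's rule: differentiate numerator and denominator separately.
  f(x) = sinh(x)   ⇒   f'(x) = cosh(x)
  g(x) = asin(x)   ⇒   g'(x) = 1/sqrt(1 - x^2)
  lim(x→0) f'(x)/g'(x) = lim(x→0) (cosh(x))/(1/sqrt(1 - x^2))
  = 1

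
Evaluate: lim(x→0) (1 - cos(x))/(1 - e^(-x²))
This is a 0/0 indeterminate form.

Apply L'Hôpital's rule: differentiate numerator and denominator separately.
  f(x) = 1 - cos(x)   ⇒   f'(x) = sin(x)
  g(x) = 1 - e^(-x^2)   ⇒   g'(x) = 2·x·e^(-x^2)
  lim(x→0) f'(x)/g'(x) = lim(x→0) (sin(x))/(2·x·e^(-x^2))
  = 1/2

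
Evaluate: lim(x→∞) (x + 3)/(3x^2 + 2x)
This is an ∞/∞ indeterminate form.

Apply L'Hôpital's rule: differentiate numerator and denominator separately.
  f(x) = x + 3   ⇒   f'(x) = 1
  g(x) = 3·x^2 + 2·x   ⇒   g'(x) = 6·x + 2
  lim(x→∞) f'(x)/g'(x) = lim(x→∞) (1)/(6·x + 2)
  = 0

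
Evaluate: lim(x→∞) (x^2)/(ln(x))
This is an ∞/∞ indeterminate form.

Apply L'Hôpital's rule: differentiate numerator and denominator separately.
  f(x) = x^2   ⇒   f'(x) = 2·x
  g(x) = ln(x)   ⇒   g'(x) = 1/x
  lim(x→∞) f'(x)/g'(x) = lim(x→∞) (2·x)/(1/x)
  = ∞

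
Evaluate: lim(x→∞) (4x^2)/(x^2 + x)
This is an ∞/∞ indeterminate form.

Apply L'Hôpital's rule: differentiate numerator and denominator separately.
  f(x) = 4·x^2   ⇒   f'(x) = 8·x
  g(x) = x^2 + x   ⇒   g'(x) = 2·x + 1
  lim(x→∞) f'(x)/g'(x) = lim(x→∞) (8·x)/(2·x + 1)
  = 4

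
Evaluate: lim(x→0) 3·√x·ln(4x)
This is a 0·∞ indeterminate form.

Rewrite 0·∞ as a quotient (0/0 or ∞/∞ form), then apply L'Hôpital's rule:
  lim(x→0) 3·√x·ln(4x) = 0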